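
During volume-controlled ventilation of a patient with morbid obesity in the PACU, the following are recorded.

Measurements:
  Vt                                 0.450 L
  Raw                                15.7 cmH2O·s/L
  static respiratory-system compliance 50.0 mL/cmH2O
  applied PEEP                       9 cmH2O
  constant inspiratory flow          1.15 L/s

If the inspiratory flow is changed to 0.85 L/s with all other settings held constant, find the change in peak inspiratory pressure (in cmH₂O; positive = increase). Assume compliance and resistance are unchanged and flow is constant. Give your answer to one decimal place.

-4.7

PIP = Vt/C + R·V̇ + PEEP (constant-flow equation of motion).
Only the resistive term changes: ΔPIP = R × ΔV̇ = 15.7 × (0.85 − 1.15) = 15.7 × -0.3 = -4.71 cmH2O.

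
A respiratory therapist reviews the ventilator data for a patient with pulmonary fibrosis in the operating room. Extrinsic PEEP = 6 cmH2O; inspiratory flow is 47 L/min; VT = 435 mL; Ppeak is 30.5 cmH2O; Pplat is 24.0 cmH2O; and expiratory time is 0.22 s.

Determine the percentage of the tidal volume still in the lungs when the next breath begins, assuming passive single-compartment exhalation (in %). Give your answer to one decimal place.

Flow: 47 L/min ÷ 60 = 0.7833 L/s.
R = (PIP − Pplat)/V̇ = (30.5 − 24.0) / 0.7833 = 6.5/0.7833 = 8.298 cmH2O·s/L.
C = Vt/(Pplat − PEEP) = 435.0 / (24.0 − 6) = 435.0/18.0 = 24.167 mL/cmH2O.
τ = R × C = 8.298 × 0.02417 L/cmH2O = 0.2006 s.
Fraction remaining at end-expiration = e^(−Te/τ) = e^(−0.22/0.2006) = 0.334 → 33.4%.

33.4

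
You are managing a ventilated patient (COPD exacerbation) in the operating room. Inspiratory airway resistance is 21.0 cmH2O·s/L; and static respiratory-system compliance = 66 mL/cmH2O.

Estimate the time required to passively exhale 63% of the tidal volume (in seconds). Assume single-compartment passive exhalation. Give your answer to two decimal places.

τ = R × C = 21.0 × 66 mL/cmH2O = 21.0 × 0.066 L/cmH2O = 1.386 s.
Exhaled fraction f = 1 − e^(−t/τ) → t = −τ·ln(1 − f) = −1.386·ln(0.37) = 1.378 s.

1.38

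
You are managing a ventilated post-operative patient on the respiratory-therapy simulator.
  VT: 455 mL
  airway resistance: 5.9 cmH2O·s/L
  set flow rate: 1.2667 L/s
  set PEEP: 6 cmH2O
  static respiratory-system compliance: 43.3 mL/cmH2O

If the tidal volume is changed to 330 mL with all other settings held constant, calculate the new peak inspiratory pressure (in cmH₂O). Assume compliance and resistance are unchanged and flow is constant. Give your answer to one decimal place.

PIP = Vt/C + R·V̇ + PEEP (constant-flow equation of motion).
Only the elastic term changes: ΔPIP = ΔVt / C = (330 − 455) / 43.3 = -2.887 cmH2O.
Original PIP = 455/43.3 + 5.9×1.2667 + 6 = 23.982 cmH2O; new PIP = 23.982 + (-2.887) = 21.095 cmH2O.

21.1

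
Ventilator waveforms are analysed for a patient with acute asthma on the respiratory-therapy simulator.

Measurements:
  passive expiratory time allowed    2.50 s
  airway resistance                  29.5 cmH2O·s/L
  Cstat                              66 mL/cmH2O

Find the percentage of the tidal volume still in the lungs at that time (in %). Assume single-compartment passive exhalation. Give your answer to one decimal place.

τ = R × C = 29.5 × 66 mL/cmH2O = 29.5 × 0.066 L/cmH2O = 1.947 s.
Passive exhalation: V(t)/V₀ = e^(−t/τ) = e^(−2.50/1.947) = 0.2769.
Fraction remaining = 0.2769 → 27.69%.

27.7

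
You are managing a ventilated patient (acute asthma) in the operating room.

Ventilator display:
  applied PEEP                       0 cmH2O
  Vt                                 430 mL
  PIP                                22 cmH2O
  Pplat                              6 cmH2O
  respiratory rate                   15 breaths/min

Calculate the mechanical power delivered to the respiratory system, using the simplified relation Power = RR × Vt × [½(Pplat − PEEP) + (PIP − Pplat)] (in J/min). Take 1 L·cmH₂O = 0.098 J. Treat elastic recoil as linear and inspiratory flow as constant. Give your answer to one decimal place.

Per-breath work = Vt × [½(Pplat−PEEP) + (PIP−Pplat)] = 0.430 × [0.5×6.0 + 16.0] = 0.430 × 19.0 = 8.17 L·cmH2O.
Power = 15 × 8.17 = 122.55 L·cmH2O/min.
× 0.098 J/(L·cmH2O) → 12.01 J/min.

12.0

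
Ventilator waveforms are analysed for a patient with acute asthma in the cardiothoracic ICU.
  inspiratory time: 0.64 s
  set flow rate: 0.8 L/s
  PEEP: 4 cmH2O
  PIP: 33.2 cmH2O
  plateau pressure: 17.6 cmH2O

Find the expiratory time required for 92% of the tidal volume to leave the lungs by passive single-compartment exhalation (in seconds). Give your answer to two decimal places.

1.85

Vt = flow × Ti = 0.8 L/s × 0.64 s × 1000 mL/L = 512.0 mL.
R = (PIP − Pplat)/V̇ = (33.2 − 17.6) / 0.8 = 15.6/0.8 = 19.5 cmH2O·s/L.
C = Vt/(Pplat − PEEP) = 512.0 / (17.6 − 4) = 512.0/13.6 = 37.647 mL/cmH2O.
τ = R × C = 19.5 × 0.03765 L/cmH2O = 0.7342 s.
t = −τ·ln(1 − 0.92) = −0.7342·ln(0.08) = 1.854 s.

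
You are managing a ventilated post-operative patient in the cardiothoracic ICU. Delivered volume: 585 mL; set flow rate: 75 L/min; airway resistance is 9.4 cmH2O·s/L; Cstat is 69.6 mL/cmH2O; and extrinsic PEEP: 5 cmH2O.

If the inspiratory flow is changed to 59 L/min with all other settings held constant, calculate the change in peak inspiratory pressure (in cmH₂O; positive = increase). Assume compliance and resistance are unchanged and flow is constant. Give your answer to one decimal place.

Flow: 75 L/min ÷ 60 = 1.25 L/s.
New flow: 59 L/min ÷ 60 = 0.9833 L/s.
PIP = Vt/C + R·V̇ + PEEP (constant-flow equation of motion).
Only the resistive term changes: ΔPIP = R × ΔV̇ = 9.4 × (0.9833 − 1.25) = 9.4 × -0.2667 = -2.507 cmH2O.

-2.5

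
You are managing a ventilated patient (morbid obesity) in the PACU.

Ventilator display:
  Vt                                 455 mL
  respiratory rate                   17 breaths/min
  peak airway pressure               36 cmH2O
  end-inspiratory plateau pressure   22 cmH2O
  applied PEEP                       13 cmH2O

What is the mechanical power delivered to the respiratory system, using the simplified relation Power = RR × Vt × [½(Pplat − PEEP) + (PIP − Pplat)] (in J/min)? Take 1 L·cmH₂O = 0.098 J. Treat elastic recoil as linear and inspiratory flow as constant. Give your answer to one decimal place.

14.0

Per-breath work = Vt × [½(Pplat−PEEP) + (PIP−Pplat)] = 0.455 × [0.5×9.0 + 14.0] = 0.455 × 18.5 = 8.418 L·cmH2O.
Power = 17 × 8.418 = 143.11 L·cmH2O/min.
× 0.098 J/(L·cmH2O) → 14.025 J/min.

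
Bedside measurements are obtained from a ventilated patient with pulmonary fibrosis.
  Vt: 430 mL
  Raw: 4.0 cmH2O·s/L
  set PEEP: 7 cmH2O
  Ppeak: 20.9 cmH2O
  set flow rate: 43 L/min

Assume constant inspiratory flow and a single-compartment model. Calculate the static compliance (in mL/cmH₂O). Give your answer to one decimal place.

39.0

Flow: 43 L/min ÷ 60 = 0.7167 L/s.
Equation of motion (constant flow): PIP = Vt/C + R·V̇ + PEEP.
Vt/C = PIP − R·V̇ − PEEP = 20.9 − 4.0×0.7167 − 7 = 20.9 − 2.867 − 7 = 11.033 cmH2O.
C = Vt / 11.033 = 430 / 11.033 = 38.974 mL/cmH2O.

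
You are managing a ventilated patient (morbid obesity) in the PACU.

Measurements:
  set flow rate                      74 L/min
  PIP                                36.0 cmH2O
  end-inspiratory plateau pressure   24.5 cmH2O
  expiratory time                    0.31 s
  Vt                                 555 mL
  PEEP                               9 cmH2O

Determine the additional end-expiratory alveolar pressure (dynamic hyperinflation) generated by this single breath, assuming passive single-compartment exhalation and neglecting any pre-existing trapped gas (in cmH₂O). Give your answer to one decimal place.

6.1

Flow: 74 L/min ÷ 60 = 1.2333 L/s.
R = (PIP − Pplat)/V̇ = (36.0 − 24.5) / 1.2333 = 11.5/1.2333 = 9.325 cmH2O·s/L.
C = Vt/(Pplat − PEEP) = 555.0 / (24.5 − 9) = 555.0/15.5 = 35.806 mL/cmH2O.
τ = R × C = 9.325 × 0.03581 L/cmH2O = 0.3339 s.
Fraction remaining = e^(−Te/τ) = e^(−0.31/0.3339) = 0.3952; trapped volume = 555.0 × 0.3952 = 219.34 mL.
Additional alveolar pressure from trapping ≈ V_trapped / C = 219.34 / 35.806 = 6.126 cmH2O.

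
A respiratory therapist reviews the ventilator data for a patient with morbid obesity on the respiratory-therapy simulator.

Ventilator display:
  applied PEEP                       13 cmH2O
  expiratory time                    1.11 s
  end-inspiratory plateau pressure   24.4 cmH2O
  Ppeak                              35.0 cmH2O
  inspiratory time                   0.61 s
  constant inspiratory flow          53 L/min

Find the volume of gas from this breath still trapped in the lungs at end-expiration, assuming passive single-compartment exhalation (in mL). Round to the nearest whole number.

76

Flow: 53 L/min ÷ 60 = 0.8833 L/s.
Vt = flow × Ti = 0.8833 L/s × 0.61 s × 1000 mL/L = 538.81 mL.
R = (PIP − Pplat)/V̇ = (35.0 − 24.4) / 0.8833 = 10.6/0.8833 = 12.0 cmH2O·s/L.
C = Vt/(Pplat − PEEP) = 538.81 / (24.4 − 13) = 538.81/11.4 = 47.264 mL/cmH2O.
τ = R × C = 12.0 × 0.04726 L/cmH2O = 0.5671 s.
Fraction remaining = e^(−Te/τ) = e^(−1.11/0.5671) = 0.1412.
Trapped volume = 538.81 × 0.1412 = 76.08 mL.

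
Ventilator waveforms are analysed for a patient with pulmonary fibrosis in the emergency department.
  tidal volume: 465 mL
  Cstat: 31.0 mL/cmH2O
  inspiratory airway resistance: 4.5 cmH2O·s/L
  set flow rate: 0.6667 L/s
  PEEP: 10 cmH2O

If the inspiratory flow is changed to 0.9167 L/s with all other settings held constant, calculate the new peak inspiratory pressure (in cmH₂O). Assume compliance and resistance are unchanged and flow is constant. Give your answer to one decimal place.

PIP = Vt/C + R·V̇ + PEEP (constant-flow equation of motion).
Only the resistive term changes: ΔPIP = R × ΔV̇ = 4.5 × (0.9167 − 0.6667) = 4.5 × 0.25 = 1.125 cmH2O.
Original PIP = 465/31.0 + 4.5×0.6667 + 10 = 28.0 cmH2O; new PIP = 28.0 + (1.125) = 29.125 cmH2O.

29.1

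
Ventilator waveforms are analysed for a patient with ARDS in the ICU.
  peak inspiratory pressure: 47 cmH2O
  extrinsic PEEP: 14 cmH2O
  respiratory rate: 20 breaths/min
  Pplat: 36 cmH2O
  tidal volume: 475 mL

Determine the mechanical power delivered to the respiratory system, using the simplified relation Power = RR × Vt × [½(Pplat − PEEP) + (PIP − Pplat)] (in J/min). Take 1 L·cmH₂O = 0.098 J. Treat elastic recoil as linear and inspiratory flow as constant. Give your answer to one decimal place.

20.5

Per-breath work = Vt × [½(Pplat−PEEP) + (PIP−Pplat)] = 0.475 × [0.5×22.0 + 11.0] = 0.475 × 22.0 = 10.45 L·cmH2O.
Power = 20 × 10.45 = 209.0 L·cmH2O/min.
× 0.098 J/(L·cmH2O) → 20.482 J/min.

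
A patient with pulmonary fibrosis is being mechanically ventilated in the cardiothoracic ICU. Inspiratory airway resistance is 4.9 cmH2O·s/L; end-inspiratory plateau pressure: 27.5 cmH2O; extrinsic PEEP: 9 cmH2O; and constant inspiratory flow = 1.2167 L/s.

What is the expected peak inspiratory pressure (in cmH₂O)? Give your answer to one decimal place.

33.5

PIP = Pplat + Raw × flow = 27.5 + 4.9 × 1.2167 = 27.5 + 5.962 = 33.462 cmH2O.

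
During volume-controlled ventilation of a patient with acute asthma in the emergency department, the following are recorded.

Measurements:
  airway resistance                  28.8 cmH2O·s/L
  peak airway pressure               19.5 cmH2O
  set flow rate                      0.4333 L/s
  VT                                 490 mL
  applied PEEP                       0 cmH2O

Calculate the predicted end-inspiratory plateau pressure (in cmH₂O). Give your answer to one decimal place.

Pplat = PIP − Raw × flow = 19.5 − 28.8 × 0.4333 = 19.5 − 12.479 = 7.021 cmH2O.

7.0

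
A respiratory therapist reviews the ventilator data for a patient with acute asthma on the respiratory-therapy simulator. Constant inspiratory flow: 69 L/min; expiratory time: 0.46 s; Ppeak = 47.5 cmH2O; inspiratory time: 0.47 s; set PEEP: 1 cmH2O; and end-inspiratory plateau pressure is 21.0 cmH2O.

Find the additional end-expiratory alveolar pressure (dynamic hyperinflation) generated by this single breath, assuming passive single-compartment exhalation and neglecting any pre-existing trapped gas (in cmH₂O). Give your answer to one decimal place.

9.6

Flow: 69 L/min ÷ 60 = 1.15 L/s.
Vt = flow × Ti = 1.15 L/s × 0.47 s × 1000 mL/L = 540.5 mL.
R = (PIP − Pplat)/V̇ = (47.5 − 21.0) / 1.15 = 26.5/1.15 = 23.043 cmH2O·s/L.
C = Vt/(Pplat − PEEP) = 540.5 / (21.0 − 1) = 540.5/20.0 = 27.025 mL/cmH2O.
τ = R × C = 23.043 × 0.02703 L/cmH2O = 0.6229 s.
Fraction remaining = e^(−Te/τ) = e^(−0.46/0.6229) = 0.4778; trapped volume = 540.5 × 0.4778 = 258.25 mL.
Additional alveolar pressure from trapping ≈ V_trapped / C = 258.25 / 27.025 = 9.556 cmH2O.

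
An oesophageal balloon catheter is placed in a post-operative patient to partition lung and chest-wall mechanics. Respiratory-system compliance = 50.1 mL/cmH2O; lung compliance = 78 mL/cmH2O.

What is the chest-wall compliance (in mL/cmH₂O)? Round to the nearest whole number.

1/Ccw = 1/Crs − 1/CL.
1/Ccw = 1/50.1 − 1/78 = 0.00714.
Ccw = 140.06 mL/cmH2O.

140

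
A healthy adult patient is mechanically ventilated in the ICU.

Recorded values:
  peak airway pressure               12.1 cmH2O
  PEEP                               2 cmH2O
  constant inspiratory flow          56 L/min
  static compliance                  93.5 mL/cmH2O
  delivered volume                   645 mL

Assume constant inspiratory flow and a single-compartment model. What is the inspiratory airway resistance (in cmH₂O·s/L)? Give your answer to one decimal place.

Flow: 56 L/min ÷ 60 = 0.9333 L/s.
Equation of motion (constant flow): PIP = Vt/C + R·V̇ + PEEP.
R·V̇ = PIP − Vt/C − PEEP = 12.1 − 645/93.5 − 2 = 12.1 − 6.898 − 2 = 3.202 cmH2O.
R = 3.202 / 0.9333 = 3.431 cmH2O·s/L.

3.4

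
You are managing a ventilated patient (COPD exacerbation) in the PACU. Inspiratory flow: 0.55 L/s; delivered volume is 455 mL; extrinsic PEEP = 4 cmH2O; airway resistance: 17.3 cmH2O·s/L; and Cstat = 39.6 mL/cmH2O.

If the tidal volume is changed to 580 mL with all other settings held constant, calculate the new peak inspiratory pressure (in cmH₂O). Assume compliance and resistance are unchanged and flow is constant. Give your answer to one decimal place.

28.2

PIP = Vt/C + R·V̇ + PEEP (constant-flow equation of motion).
Only the elastic term changes: ΔPIP = ΔVt / C = (580 − 455) / 39.6 = 3.157 cmH2O.
Original PIP = 455/39.6 + 17.3×0.55 + 4 = 25.005 cmH2O; new PIP = 25.005 + (3.157) = 28.162 cmH2O.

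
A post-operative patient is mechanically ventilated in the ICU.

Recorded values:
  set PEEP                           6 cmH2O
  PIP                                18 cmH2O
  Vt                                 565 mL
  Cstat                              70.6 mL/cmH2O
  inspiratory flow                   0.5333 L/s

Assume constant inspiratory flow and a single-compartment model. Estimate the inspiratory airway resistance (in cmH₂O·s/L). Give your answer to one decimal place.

7.5

Equation of motion (constant flow): PIP = Vt/C + R·V̇ + PEEP.
R·V̇ = PIP − Vt/C − PEEP = 18 − 565/70.6 − 6 = 18 − 8.003 − 6 = 3.997 cmH2O.
R = 3.997 / 0.5333 = 7.495 cmH2O·s/L.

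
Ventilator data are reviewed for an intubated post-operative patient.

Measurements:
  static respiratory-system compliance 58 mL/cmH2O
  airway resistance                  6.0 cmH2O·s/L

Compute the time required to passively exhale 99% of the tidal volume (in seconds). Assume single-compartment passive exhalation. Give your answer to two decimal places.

τ = R × C = 6.0 × 58 mL/cmH2O = 6.0 × 0.058 L/cmH2O = 0.348 s.
Exhaled fraction f = 1 − e^(−t/τ) → t = −τ·ln(1 − f) = −0.348·ln(0.01) = 1.603 s.

1.60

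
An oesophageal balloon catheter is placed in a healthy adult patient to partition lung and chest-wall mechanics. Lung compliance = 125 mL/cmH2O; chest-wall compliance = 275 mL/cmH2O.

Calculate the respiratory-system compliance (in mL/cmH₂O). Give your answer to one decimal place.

85.9

Lung and chest wall are elastances in series: 1/Crs = 1/CL + 1/Ccw.
1/Crs = 1/125 + 1/275 = 0.01164.
Crs = 85.911 mL/cmH2O.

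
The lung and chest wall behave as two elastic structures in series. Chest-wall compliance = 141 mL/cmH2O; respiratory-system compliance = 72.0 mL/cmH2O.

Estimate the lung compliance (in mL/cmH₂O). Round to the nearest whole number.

147

1/CL = 1/Crs − 1/Ccw.
1/CL = 1/72.0 − 1/141 = 0.006797.
CL = 147.12 mL/cmH2O.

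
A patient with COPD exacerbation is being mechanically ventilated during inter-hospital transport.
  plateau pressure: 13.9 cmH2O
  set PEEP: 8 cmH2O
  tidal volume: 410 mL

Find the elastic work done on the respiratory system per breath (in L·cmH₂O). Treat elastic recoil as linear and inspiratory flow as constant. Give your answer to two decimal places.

1.21

Elastic work ≈ ½ × (Pplat − PEEP) × Vt = 0.5 × (13.9 − 8) × 0.410 L = 0.5 × 5.9 × 0.410 = 1.21 L·cmH2O.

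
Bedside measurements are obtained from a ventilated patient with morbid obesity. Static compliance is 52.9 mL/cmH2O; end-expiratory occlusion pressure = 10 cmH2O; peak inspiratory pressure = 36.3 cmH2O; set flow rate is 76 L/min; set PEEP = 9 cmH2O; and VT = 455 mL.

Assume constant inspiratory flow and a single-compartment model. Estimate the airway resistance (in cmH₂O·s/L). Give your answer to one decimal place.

14.0

Flow: 76 L/min ÷ 60 = 1.2667 L/s.
Total PEEP = 10 cmH2O (set 9 + intrinsic 1); this is the baseline alveolar pressure.
Equation of motion (constant flow): PIP = Vt/C + R·V̇ + PEEP.
R·V̇ = PIP − Vt/C − PEEP = 36.3 − 455/52.9 − 10 = 36.3 − 8.601 − 10 = 17.699 cmH2O.
R = 17.699 / 1.2667 = 13.973 cmH2O·s/L.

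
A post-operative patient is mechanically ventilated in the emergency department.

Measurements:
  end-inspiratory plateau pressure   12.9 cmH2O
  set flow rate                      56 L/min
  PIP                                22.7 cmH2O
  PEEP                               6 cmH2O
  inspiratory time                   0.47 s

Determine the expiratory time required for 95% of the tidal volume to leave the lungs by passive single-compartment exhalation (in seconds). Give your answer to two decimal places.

2.00

Flow: 56 L/min ÷ 60 = 0.9333 L/s.
Vt = flow × Ti = 0.9333 L/s × 0.47 s × 1000 mL/L = 438.65 mL.
R = (PIP − Pplat)/V̇ = (22.7 − 12.9) / 0.9333 = 9.8/0.9333 = 10.5 cmH2O·s/L.
C = Vt/(Pplat − PEEP) = 438.65 / (12.9 − 6) = 438.65/6.9 = 63.572 mL/cmH2O.
τ = R × C = 10.5 × 0.06357 L/cmH2O = 0.6675 s.
t = −τ·ln(1 − 0.95) = −0.6675·ln(0.05) = 2.0 s.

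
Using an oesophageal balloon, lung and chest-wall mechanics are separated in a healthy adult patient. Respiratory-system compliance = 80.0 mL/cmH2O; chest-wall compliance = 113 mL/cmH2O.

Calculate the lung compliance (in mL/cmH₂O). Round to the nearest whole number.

1/CL = 1/Crs − 1/Ccw.
1/CL = 1/80.0 − 1/113 = 0.00365.
CL = 273.97 mL/cmH2O.

274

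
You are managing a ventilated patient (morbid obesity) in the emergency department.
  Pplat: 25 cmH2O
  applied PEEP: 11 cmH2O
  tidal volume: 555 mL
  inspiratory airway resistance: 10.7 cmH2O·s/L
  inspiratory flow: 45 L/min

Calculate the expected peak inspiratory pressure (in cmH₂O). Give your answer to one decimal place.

33.0

Flow: 45 L/min ÷ 60 = 0.75 L/s.
PIP = Pplat + Raw × flow = 25 + 10.7 × 0.75 = 25 + 8.025 = 33.025 cmH2O.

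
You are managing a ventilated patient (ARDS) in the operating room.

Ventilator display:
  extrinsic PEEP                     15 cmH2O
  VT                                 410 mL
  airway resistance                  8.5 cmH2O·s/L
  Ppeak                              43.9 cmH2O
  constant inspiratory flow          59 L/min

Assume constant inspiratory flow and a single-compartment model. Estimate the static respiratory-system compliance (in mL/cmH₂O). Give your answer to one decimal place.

20.0

Flow: 59 L/min ÷ 60 = 0.9833 L/s.
Equation of motion (constant flow): PIP = Vt/C + R·V̇ + PEEP.
Vt/C = PIP − R·V̇ − PEEP = 43.9 − 8.5×0.9833 − 15 = 43.9 − 8.358 − 15 = 20.542 cmH2O.
C = Vt / 20.542 = 410 / 20.542 = 19.959 mL/cmH2O.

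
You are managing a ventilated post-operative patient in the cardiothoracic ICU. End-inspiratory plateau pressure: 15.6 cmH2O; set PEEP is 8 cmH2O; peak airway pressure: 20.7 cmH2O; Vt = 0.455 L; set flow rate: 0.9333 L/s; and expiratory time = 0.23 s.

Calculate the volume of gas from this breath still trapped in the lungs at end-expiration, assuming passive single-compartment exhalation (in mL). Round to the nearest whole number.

225

R = (PIP − Pplat)/V̇ = (20.7 − 15.6) / 0.9333 = 5.1/0.9333 = 5.464 cmH2O·s/L.
C = Vt/(Pplat − PEEP) = 455.0 / (15.6 − 8) = 455.0/7.6 = 59.868 mL/cmH2O.
τ = R × C = 5.464 × 0.05987 L/cmH2O = 0.3271 s.
Fraction remaining = e^(−Te/τ) = e^(−0.23/0.3271) = 0.495.
Trapped volume = 455.0 × 0.495 = 225.23 mL.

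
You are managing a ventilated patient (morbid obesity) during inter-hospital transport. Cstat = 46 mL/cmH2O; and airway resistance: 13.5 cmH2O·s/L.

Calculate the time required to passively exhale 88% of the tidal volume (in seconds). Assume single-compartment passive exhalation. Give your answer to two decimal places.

τ = R × C = 13.5 × 46 mL/cmH2O = 13.5 × 0.046 L/cmH2O = 0.621 s.
Exhaled fraction f = 1 − e^(−t/τ) → t = −τ·ln(1 − f) = −0.621·ln(0.12) = 1.317 s.

1.32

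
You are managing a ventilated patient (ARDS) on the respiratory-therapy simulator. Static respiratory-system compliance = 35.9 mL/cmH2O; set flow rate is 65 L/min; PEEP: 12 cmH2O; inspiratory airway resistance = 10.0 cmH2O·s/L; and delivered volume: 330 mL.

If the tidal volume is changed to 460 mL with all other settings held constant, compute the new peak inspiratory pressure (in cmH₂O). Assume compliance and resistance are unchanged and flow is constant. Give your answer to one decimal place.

Flow: 65 L/min ÷ 60 = 1.0833 L/s.
PIP = Vt/C + R·V̇ + PEEP (constant-flow equation of motion).
Only the elastic term changes: ΔPIP = ΔVt / C = (460 − 330) / 35.9 = 3.621 cmH2O.
Original PIP = 330/35.9 + 10.0×1.0833 + 12 = 32.025 cmH2O; new PIP = 32.025 + (3.621) = 35.646 cmH2O.

35.6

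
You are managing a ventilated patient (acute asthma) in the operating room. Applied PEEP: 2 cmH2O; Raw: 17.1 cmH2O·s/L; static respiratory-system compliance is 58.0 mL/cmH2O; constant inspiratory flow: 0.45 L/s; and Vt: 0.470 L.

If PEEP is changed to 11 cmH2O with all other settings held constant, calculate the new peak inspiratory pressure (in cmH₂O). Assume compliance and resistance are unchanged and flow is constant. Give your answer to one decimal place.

26.8

PIP = Vt/C + R·V̇ + PEEP (constant-flow equation of motion).
Only the baseline term changes: ΔPIP = ΔPEEP = 11 − 2 = 9.0 cmH2O.
Original PIP = 470/58.0 + 17.1×0.45 + 2 = 17.798 cmH2O; new PIP = 17.798 + (9.0) = 26.798 cmH2O.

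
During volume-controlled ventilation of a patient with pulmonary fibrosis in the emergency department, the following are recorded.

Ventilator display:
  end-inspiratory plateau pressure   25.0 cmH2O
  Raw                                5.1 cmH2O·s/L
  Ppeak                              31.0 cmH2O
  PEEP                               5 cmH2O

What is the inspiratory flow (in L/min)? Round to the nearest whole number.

flow = (PIP − Pplat) / Raw = (31.0 − 25.0) / 5.1 = 1.176 L/s × 60 = 70.56 L/min.

71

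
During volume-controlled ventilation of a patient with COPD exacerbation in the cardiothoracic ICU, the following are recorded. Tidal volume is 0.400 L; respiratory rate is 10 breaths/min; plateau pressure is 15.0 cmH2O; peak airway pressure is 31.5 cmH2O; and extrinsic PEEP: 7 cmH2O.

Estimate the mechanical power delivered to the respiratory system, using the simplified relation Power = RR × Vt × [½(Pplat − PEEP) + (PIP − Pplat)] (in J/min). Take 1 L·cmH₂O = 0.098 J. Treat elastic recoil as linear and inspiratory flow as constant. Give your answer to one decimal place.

8.0

Per-breath work = Vt × [½(Pplat−PEEP) + (PIP−Pplat)] = 0.400 × [0.5×8.0 + 16.5] = 0.400 × 20.5 = 8.2 L·cmH2O.
Power = 10 × 8.2 = 82.0 L·cmH2O/min.
× 0.098 J/(L·cmH2O) → 8.036 J/min.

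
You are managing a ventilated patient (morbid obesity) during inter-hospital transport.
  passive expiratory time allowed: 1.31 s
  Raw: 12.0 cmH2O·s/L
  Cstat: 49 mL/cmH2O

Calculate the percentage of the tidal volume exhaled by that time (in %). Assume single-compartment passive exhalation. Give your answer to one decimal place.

τ = R × C = 12.0 × 49 mL/cmH2O = 12.0 × 0.049 L/cmH2O = 0.588 s.
Passive exhalation: V(t)/V₀ = e^(−t/τ) = e^(−1.31/0.588) = 0.1078.
Fraction exhaled = 1 − 0.1078 = 0.8922 → 89.22%.

89.2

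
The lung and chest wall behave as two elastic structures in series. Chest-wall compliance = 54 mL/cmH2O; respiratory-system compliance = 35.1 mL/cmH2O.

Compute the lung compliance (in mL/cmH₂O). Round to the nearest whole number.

1/CL = 1/Crs − 1/Ccw.
1/CL = 1/35.1 − 1/54 = 0.009972.
CL = 100.28 mL/cmH2O.

100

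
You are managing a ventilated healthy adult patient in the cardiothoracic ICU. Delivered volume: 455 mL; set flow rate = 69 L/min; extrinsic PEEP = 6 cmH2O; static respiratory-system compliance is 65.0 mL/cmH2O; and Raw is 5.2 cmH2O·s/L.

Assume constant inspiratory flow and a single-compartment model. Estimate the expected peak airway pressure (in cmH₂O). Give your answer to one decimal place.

19.0

Flow: 69 L/min ÷ 60 = 1.15 L/s.
Equation of motion (constant flow): PIP = Vt/C + R·V̇ + PEEP.
PIP = 455/65.0 + 5.2×1.15 + 6 = 7.0 + 5.98 + 6 = 18.98 cmH2O.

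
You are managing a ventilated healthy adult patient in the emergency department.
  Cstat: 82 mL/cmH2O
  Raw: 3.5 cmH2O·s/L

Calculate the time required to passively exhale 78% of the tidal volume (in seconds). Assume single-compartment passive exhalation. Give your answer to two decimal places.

τ = R × C = 3.5 × 82 mL/cmH2O = 3.5 × 0.082 L/cmH2O = 0.287 s.
Exhaled fraction f = 1 − e^(−t/τ) → t = −τ·ln(1 − f) = −0.287·ln(0.22) = 0.4346 s.

0.43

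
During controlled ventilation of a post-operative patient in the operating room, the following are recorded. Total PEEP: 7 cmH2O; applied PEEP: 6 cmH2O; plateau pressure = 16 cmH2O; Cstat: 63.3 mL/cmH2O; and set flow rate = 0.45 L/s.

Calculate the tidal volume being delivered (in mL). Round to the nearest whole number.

570

End-expiratory occlusion gives total PEEP = 7 cmH2O (intrinsic PEEP = 7 − 6 = 1). Use total PEEP for the elastic gradient.
Vt = Cstat × (Pplat − PEEPtotal) = 63.3 × (16 − 7) = 63.3 × 9.0 = 569.7 mL.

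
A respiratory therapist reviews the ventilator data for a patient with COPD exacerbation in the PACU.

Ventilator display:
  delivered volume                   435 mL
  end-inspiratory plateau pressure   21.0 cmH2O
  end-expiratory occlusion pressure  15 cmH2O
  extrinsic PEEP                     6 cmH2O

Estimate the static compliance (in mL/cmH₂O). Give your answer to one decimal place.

End-expiratory occlusion gives total PEEP = 15 cmH2O (intrinsic PEEP = 15 − 6 = 9). Use total PEEP for the elastic gradient.
Cstat = Vt / (Pplat − PEEPtotal) = 435 / (21.0 − 15) = 435 / 6.0 = 72.5 mL/cmH2O.

72.5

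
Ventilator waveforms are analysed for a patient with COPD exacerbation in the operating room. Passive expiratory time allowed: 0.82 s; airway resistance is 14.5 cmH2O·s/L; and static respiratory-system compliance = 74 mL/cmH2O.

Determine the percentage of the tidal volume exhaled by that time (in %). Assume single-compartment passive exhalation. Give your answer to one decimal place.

53.4

τ = R × C = 14.5 × 74 mL/cmH2O = 14.5 × 0.074 L/cmH2O = 1.073 s.
Passive exhalation: V(t)/V₀ = e^(−t/τ) = e^(−0.82/1.073) = 0.4657.
Fraction exhaled = 1 − 0.4657 = 0.5343 → 53.43%.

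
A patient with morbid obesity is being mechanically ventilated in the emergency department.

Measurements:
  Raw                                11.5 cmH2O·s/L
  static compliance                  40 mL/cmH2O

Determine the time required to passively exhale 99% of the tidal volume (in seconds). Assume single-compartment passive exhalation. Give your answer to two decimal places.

2.12

τ = R × C = 11.5 × 40 mL/cmH2O = 11.5 × 0.040 L/cmH2O = 0.46 s.
Exhaled fraction f = 1 − e^(−t/τ) → t = −τ·ln(1 − f) = −0.46·ln(0.01) = 2.118 s.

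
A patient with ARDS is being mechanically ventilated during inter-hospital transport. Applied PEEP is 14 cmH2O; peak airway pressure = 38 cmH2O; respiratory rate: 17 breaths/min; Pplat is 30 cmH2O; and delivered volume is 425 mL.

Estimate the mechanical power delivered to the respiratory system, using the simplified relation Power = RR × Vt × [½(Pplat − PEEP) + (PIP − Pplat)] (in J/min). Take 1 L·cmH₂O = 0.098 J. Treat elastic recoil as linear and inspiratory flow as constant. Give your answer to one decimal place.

Per-breath work = Vt × [½(Pplat−PEEP) + (PIP−Pplat)] = 0.425 × [0.5×16.0 + 8.0] = 0.425 × 16.0 = 6.8 L·cmH2O.
Power = 17 × 6.8 = 115.6 L·cmH2O/min.
× 0.098 J/(L·cmH2O) → 11.329 J/min.

11.3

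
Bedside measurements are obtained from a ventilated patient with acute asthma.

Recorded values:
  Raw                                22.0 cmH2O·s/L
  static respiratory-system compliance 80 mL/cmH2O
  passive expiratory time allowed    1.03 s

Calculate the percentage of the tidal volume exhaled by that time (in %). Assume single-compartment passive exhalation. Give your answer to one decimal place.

τ = R × C = 22.0 × 80 mL/cmH2O = 22.0 × 0.080 L/cmH2O = 1.76 s.
Passive exhalation: V(t)/V₀ = e^(−t/τ) = e^(−1.03/1.76) = 0.557.
Fraction exhaled = 1 − 0.557 = 0.443 → 44.3%.

44.3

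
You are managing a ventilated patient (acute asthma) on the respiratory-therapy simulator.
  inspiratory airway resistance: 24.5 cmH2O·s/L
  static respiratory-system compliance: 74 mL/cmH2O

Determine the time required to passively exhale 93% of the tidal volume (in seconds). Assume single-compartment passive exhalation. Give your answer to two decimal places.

4.82

τ = R × C = 24.5 × 74 mL/cmH2O = 24.5 × 0.074 L/cmH2O = 1.813 s.
Exhaled fraction f = 1 − e^(−t/τ) → t = −τ·ln(1 − f) = −1.813·ln(0.07) = 4.821 s.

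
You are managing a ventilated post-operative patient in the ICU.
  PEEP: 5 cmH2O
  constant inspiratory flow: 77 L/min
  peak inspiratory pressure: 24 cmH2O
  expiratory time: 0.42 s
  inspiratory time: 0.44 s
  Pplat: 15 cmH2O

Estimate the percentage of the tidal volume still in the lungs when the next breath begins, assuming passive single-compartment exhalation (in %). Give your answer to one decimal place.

34.6

Flow: 77 L/min ÷ 60 = 1.2833 L/s.
Vt = flow × Ti = 1.2833 L/s × 0.44 s × 1000 mL/L = 564.65 mL.
R = (PIP − Pplat)/V̇ = (24 − 15) / 1.2833 = 9.0/1.2833 = 7.013 cmH2O·s/L.
C = Vt/(Pplat − PEEP) = 564.65 / (15 − 5) = 564.65/10.0 = 56.465 mL/cmH2O.
τ = R × C = 7.013 × 0.05647 L/cmH2O = 0.396 s.
Fraction remaining at end-expiration = e^(−Te/τ) = e^(−0.42/0.396) = 0.3462 → 34.62%.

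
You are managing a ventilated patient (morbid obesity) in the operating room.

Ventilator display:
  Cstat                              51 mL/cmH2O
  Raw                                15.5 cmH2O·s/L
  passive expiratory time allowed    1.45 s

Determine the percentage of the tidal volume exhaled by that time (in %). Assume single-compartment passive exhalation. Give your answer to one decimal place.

τ = R × C = 15.5 × 51 mL/cmH2O = 15.5 × 0.051 L/cmH2O = 0.7905 s.
Passive exhalation: V(t)/V₀ = e^(−t/τ) = e^(−1.45/0.7905) = 0.1597.
Fraction exhaled = 1 − 0.1597 = 0.8403 → 84.03%.

84.0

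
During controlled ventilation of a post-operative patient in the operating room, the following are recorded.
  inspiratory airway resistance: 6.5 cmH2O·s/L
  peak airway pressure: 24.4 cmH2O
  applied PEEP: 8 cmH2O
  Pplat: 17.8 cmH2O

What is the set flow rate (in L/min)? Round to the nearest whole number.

flow = (PIP − Pplat) / Raw = (24.4 − 17.8) / 6.5 = 1.015 L/s × 60 = 60.9 L/min.

61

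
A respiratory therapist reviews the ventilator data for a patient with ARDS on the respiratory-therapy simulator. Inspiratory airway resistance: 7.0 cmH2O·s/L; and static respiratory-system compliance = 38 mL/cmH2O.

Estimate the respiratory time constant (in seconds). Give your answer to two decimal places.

0.27

τ = R × C = 7.0 × 38 mL/cmH2O = 7.0 × 0.038 L/cmH2O = 0.266 s.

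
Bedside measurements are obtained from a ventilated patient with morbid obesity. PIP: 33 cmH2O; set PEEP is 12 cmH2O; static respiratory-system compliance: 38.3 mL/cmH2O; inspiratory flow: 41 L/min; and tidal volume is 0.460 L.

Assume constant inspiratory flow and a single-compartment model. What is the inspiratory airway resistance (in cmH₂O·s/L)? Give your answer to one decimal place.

Flow: 41 L/min ÷ 60 = 0.6833 L/s.
Equation of motion (constant flow): PIP = Vt/C + R·V̇ + PEEP.
R·V̇ = PIP − Vt/C − PEEP = 33 − 460/38.3 − 12 = 33 − 12.01 − 12 = 8.99 cmH2O.
R = 8.99 / 0.6833 = 13.157 cmH2O·s/L.

13.2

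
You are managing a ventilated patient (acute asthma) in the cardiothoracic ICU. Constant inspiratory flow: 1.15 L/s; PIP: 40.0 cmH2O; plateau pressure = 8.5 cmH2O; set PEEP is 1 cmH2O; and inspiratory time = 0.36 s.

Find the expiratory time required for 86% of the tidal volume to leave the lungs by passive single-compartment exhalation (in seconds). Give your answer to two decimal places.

Vt = flow × Ti = 1.15 L/s × 0.36 s × 1000 mL/L = 414.0 mL.
R = (PIP − Pplat)/V̇ = (40.0 − 8.5) / 1.15 = 31.5/1.15 = 27.391 cmH2O·s/L.
C = Vt/(Pplat − PEEP) = 414.0 / (8.5 − 1) = 414.0/7.5 = 55.2 mL/cmH2O.
τ = R × C = 27.391 × 0.0552 L/cmH2O = 1.512 s.
t = −τ·ln(1 − 0.86) = −1.512·ln(0.14) = 2.973 s.

2.97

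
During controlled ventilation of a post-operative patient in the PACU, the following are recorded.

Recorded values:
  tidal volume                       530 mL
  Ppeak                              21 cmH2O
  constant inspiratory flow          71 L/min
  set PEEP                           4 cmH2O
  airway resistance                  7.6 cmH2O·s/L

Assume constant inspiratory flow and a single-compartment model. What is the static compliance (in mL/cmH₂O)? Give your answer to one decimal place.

Flow: 71 L/min ÷ 60 = 1.1833 L/s.
Equation of motion (constant flow): PIP = Vt/C + R·V̇ + PEEP.
Vt/C = PIP − R·V̇ − PEEP = 21 − 7.6×1.1833 − 4 = 21 − 8.993 − 4 = 8.007 cmH2O.
C = Vt / 8.007 = 530 / 8.007 = 66.192 mL/cmH2O.

66.2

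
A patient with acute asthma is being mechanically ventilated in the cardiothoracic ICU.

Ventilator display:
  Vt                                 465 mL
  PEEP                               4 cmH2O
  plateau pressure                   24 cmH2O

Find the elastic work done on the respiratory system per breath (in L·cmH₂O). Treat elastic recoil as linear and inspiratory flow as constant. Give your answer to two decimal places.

Elastic work ≈ ½ × (Pplat − PEEP) × Vt = 0.5 × (24 − 4) × 0.465 L = 0.5 × 20.0 × 0.465 = 4.65 L·cmH2O.

4.65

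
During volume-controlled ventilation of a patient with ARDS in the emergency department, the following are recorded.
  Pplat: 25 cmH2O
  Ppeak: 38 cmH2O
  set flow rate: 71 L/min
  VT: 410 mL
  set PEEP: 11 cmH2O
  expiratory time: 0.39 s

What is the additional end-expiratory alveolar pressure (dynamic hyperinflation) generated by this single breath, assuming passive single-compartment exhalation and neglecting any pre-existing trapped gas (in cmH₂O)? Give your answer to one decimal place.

Flow: 71 L/min ÷ 60 = 1.1833 L/s.
R = (PIP − Pplat)/V̇ = (38 − 25) / 1.1833 = 13.0/1.1833 = 10.986 cmH2O·s/L.
C = Vt/(Pplat − PEEP) = 410.0 / (25 − 11) = 410.0/14.0 = 29.286 mL/cmH2O.
τ = R × C = 10.986 × 0.02929 L/cmH2O = 0.3218 s.
Fraction remaining = e^(−Te/τ) = e^(−0.39/0.3218) = 0.2976; trapped volume = 410.0 × 0.2976 = 122.02 mL.
Additional alveolar pressure from trapping ≈ V_trapped / C = 122.02 / 29.286 = 4.166 cmH2O.

4.2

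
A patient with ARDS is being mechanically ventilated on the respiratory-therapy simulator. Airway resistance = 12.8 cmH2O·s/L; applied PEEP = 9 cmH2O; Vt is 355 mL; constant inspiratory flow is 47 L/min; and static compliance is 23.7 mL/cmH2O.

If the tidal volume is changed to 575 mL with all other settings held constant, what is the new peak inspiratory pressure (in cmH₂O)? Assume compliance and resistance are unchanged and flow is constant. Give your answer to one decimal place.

43.3

Flow: 47 L/min ÷ 60 = 0.7833 L/s.
PIP = Vt/C + R·V̇ + PEEP (constant-flow equation of motion).
Only the elastic term changes: ΔPIP = ΔVt / C = (575 − 355) / 23.7 = 9.283 cmH2O.
Original PIP = 355/23.7 + 12.8×0.7833 + 9 = 34.005 cmH2O; new PIP = 34.005 + (9.283) = 43.288 cmH2O.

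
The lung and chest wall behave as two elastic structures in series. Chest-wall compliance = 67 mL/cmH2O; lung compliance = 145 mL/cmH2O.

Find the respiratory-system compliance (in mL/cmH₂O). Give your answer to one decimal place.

Lung and chest wall are elastances in series: 1/Crs = 1/CL + 1/Ccw.
1/Crs = 1/145 + 1/67 = 0.02182.
Crs = 45.83 mL/cmH2O.

45.8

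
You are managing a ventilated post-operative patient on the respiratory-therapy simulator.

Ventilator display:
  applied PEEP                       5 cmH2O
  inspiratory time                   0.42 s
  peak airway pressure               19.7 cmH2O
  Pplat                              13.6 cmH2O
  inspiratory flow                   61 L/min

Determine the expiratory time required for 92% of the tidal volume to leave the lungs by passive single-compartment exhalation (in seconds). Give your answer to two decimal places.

Flow: 61 L/min ÷ 60 = 1.0167 L/s.
Vt = flow × Ti = 1.0167 L/s × 0.42 s × 1000 mL/L = 427.01 mL.
R = (PIP − Pplat)/V̇ = (19.7 − 13.6) / 1.0167 = 6.1/1.0167 = 6.0 cmH2O·s/L.
C = Vt/(Pplat − PEEP) = 427.01 / (13.6 − 5) = 427.01/8.6 = 49.652 mL/cmH2O.
τ = R × C = 6.0 × 0.04965 L/cmH2O = 0.2979 s.
t = −τ·ln(1 − 0.92) = −0.2979·ln(0.08) = 0.7524 s.

0.75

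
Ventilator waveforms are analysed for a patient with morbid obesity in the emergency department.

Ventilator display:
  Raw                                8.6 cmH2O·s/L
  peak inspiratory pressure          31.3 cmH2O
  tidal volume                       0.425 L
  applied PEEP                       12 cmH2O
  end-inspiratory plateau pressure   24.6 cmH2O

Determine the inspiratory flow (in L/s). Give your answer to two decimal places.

0.78

flow = (PIP − Pplat) / Raw = 6.7 / 8.6 = 0.7791 L/s.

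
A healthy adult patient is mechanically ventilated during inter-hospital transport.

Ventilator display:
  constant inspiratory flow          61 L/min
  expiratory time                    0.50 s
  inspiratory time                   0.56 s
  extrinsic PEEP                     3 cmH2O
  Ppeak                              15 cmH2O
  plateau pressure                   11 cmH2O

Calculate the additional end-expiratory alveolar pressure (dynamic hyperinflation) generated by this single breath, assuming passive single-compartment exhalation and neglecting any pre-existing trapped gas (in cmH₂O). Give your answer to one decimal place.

1.3

Flow: 61 L/min ÷ 60 = 1.0167 L/s.
Vt = flow × Ti = 1.0167 L/s × 0.56 s × 1000 mL/L = 569.35 mL.
R = (PIP − Pplat)/V̇ = (15 − 11) / 1.0167 = 4.0/1.0167 = 3.934 cmH2O·s/L.
C = Vt/(Pplat − PEEP) = 569.35 / (11 − 3) = 569.35/8.0 = 71.169 mL/cmH2O.
τ = R × C = 3.934 × 0.07117 L/cmH2O = 0.28 s.
Fraction remaining = e^(−Te/τ) = e^(−0.50/0.28) = 0.1677; trapped volume = 569.35 × 0.1677 = 95.48 mL.
Additional alveolar pressure from trapping ≈ V_trapped / C = 95.48 / 71.169 = 1.342 cmH2O.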